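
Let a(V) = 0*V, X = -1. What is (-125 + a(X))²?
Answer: 15625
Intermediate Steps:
a(V) = 0
(-125 + a(X))² = (-125 + 0)² = (-125)² = 15625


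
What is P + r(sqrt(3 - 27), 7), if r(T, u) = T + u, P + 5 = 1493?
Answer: 1495 + 2*I*sqrt(6) ≈ 1495.0 + 4.899*I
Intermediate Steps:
P = 1488 (P = -5 + 1493 = 1488)
P + r(sqrt(3 - 27), 7) = 1488 + (sqrt(3 - 27) + 7) = 1488 + (sqrt(-24) + 7) = 1488 + (2*I*sqrt(6) + 7) = 1488 + (7 + 2*I*sqrt(6)) = 1495 + 2*I*sqrt(6)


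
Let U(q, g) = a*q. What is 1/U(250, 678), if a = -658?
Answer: -1/164500 ≈ -6.0790e-6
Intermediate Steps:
U(q, g) = -658*q
1/U(250, 678) = 1/(-658*250) = 1/(-164500) = -1/164500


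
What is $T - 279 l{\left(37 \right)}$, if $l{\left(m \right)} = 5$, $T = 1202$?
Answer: $-193$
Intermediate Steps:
$T - 279 l{\left(37 \right)} = 1202 - 1395 = -193$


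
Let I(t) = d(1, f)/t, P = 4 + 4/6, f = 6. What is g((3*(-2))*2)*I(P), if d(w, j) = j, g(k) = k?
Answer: -108/7 ≈ -15.429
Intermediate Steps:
P = 14/3 (P = 4 + 4*(⅙) = 4 + ⅔ = 14/3 ≈ 4.6667)
I(t) = 6/t
g((3*(-2))*2)*I(P) = ((3*(-2))*2)*(6/(14/3)) = (-6*2)*(6*(3/14)) = -12*9/7 = -108/7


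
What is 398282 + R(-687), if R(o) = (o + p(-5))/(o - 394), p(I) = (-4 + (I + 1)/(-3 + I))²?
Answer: 1722174067/4324 ≈ 3.9828e+5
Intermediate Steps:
p(I) = (-4 + (1 + I)/(-3 + I))²
R(o) = (49/4 + o)/(-394 + o) (R(o) = (o + (-13 + 3*(-5))²/(-3 - 5)²)/(o - 394) = (o + (-13 - 15)²/(-8)²)/(-394 + o) = (o + (-28)²*(1/64))/(-394 + o) = (o + 784*(1/64))/(-394 + o) = (o + 49/4)/(-394 + o) = (49/4 + o)/(-394 + o))
398282 + R(-687) = 398282 + (49/4 - 687)/(-394 - 687) = 398282 - 2699/4/(-1081) = 398282 - 1/1081*(-2699/4) = 398282 + 2699/4324 = 1722174067/4324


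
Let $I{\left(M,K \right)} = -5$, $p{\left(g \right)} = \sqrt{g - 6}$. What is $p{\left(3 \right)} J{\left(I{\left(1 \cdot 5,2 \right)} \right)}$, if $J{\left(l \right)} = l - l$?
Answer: $0$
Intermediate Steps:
$p{\left(g \right)} = \sqrt{-6 + g}$
$J{\left(l \right)} = 0$
$p{\left(3 \right)} J{\left(I{\left(1 \cdot 5,2 \right)} \right)} = \sqrt{-6 + 3} \cdot 0 = \sqrt{-3} \cdot 0 = i \sqrt{3} \cdot 0 = 0$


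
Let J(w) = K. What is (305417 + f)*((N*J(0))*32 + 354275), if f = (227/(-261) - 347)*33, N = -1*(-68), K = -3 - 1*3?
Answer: 8725838232355/87 ≈ 1.0030e+11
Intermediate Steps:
K = -6 (K = -3 - 3 = -6)
J(w) = -6
N = 68
f = -998734/87 (f = (227*(-1/261) - 347)*33 = (-227/261 - 347)*33 = -90794/261*33 = -998734/87 ≈ -11480.)
(305417 + f)*((N*J(0))*32 + 354275) = (305417 - 998734/87)*((68*(-6))*32 + 354275) = 25572545*(-408*32 + 354275)/87 = 25572545*(-13056 + 354275)/87 = (25572545/87)*341219 = 8725838232355/87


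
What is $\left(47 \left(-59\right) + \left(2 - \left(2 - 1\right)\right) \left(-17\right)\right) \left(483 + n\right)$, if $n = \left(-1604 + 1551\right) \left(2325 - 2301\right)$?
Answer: $2201310$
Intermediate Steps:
$n = -1272$ ($n = \left(-53\right) 24 = -1272$)
$\left(47 \left(-59\right) + \left(2 - \left(2 - 1\right)\right) \left(-17\right)\right) \left(483 + n\right) = \left(47 \left(-59\right) + \left(2 - \left(2 - 1\right)\right) \left(-17\right)\right) \left(483 - 1272\right) = \left(-2773 + \left(2 - 1\right) \left(-17\right)\right) \left(-789\right) = \left(-2773 + 1 \left(-17\right)\right) \left(-789\right) = \left(-2773 - 17\right) \left(-789\right) = \left(-2790\right) \left(-789\right) = 2201310$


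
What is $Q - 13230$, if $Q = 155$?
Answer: $-13075$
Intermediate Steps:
$Q - 13230 = 155 - 13230 = -13075$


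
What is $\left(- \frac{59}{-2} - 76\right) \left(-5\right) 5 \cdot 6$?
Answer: $6975$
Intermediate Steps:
$\left(- \frac{59}{-2} - 76\right) \left(-5\right) 5 \cdot 6 = \left(\left(-59\right) \left(- \frac{1}{2}\right) - 76\right) \left(\left(-25\right) 6\right) = \left(\frac{59}{2} - 76\right) \left(-150\right) = \left(- \frac{93}{2}\right) \left(-150\right) = 6975$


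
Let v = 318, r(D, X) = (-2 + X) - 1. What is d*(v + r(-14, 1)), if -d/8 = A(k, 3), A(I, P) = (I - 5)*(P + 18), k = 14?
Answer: -477792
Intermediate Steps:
r(D, X) = -3 + X
A(I, P) = (-5 + I)*(18 + P)
d = -1512 (d = -8*(-90 - 5*3 + 18*14 + 14*3) = -8*(-90 - 15 + 252 + 42) = -8*189 = -1512)
d*(v + r(-14, 1)) = -1512*(318 + (-3 + 1)) = -1512*(318 - 2) = -1512*316 = -477792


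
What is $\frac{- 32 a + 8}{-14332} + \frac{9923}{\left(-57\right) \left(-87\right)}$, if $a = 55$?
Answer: $\frac{37726151}{17768097} \approx 2.1233$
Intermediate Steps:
$\frac{- 32 a + 8}{-14332} + \frac{9923}{\left(-57\right) \left(-87\right)} = \frac{\left(-32\right) 55 + 8}{-14332} + \frac{9923}{\left(-57\right) \left(-87\right)} = \left(-1760 + 8\right) \left(- \frac{1}{14332}\right) + \frac{9923}{4959} = \left(-1752\right) \left(- \frac{1}{14332}\right) + 9923 \cdot \frac{1}{4959} = \frac{438}{3583} + \frac{9923}{4959} = \frac{37726151}{17768097}$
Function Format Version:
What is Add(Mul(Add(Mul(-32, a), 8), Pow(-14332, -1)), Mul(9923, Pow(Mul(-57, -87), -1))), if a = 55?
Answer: Rational(37726151, 17768097) ≈ 2.1233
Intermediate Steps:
Add(Mul(Add(Mul(-32, a), 8), Pow(-14332, -1)), Mul(9923, Pow(Mul(-57, -87), -1))) = Add(Mul(Add(Mul(-32, 55), 8), Pow(-14332, -1)), Mul(9923, Pow(Mul(-57, -87), -1))) = Add(Mul(Add(-1760, 8), Rational(-1, 14332)), Mul(9923, Pow(4959, -1))) = Add(Mul(-1752, Rational(-1, 14332)), Mul(9923, Rational(1, 4959))) = Add(Rational(438, 3583), Rational(9923, 4959)) = Rational(37726151, 17768097)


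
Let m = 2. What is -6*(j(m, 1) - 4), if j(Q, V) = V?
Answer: 18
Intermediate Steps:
-6*(j(m, 1) - 4) = -6*(1 - 4) = -6*(-3) = 18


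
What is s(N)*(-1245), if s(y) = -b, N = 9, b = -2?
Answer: -2490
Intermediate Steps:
s(y) = 2 (s(y) = -1*(-2) = 2)
s(N)*(-1245) = 2*(-1245) = -2490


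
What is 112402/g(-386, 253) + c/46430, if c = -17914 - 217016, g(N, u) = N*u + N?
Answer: -1412615089/227609146 ≈ -6.2063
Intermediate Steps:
g(N, u) = N + N*u
c = -234930
112402/g(-386, 253) + c/46430 = 112402/((-386*(1 + 253))) - 234930/46430 = 112402/((-386*254)) - 234930*1/46430 = 112402/(-98044) - 23493/4643 = 112402*(-1/98044) - 23493/4643 = -56201/49022 - 23493/4643 = -1412615089/227609146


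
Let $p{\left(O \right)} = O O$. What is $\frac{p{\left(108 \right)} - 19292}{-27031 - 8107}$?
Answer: $\frac{3814}{17569} \approx 0.21709$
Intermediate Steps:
$p{\left(O \right)} = O^{2}$
$\frac{p{\left(108 \right)} - 19292}{-27031 - 8107} = \frac{108^{2} - 19292}{-27031 - 8107} = \frac{11664 - 19292}{-35138} = \left(-7628\right) \left(- \frac{1}{35138}\right) = \frac{3814}{17569}$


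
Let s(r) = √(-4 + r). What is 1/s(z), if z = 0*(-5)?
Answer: -I/2 ≈ -0.5*I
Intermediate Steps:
z = 0
1/s(z) = 1/(√(-4 + 0)) = 1/(√(-4)) = 1/(2*I) = -I/2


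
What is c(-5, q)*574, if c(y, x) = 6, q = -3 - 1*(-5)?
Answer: 3444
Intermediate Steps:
q = 2 (q = -3 + 5 = 2)
c(-5, q)*574 = 6*574 = 3444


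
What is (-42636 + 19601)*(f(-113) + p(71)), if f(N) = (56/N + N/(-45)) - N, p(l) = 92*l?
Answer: -155716940918/1017 ≈ -1.5311e+8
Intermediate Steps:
f(N) = 56/N - 46*N/45 (f(N) = (56/N + N*(-1/45)) - N = (56/N - N/45) - N = 56/N - 46*N/45)
(-42636 + 19601)*(f(-113) + p(71)) = (-42636 + 19601)*((56/(-113) - 46/45*(-113)) + 92*71) = -23035*((56*(-1/113) + 5198/45) + 6532) = -23035*((-56/113 + 5198/45) + 6532) = -23035*(584854/5085 + 6532) = -23035*33800074/5085 = -155716940918/1017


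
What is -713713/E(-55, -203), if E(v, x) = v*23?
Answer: 2821/5 ≈ 564.20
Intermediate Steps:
E(v, x) = 23*v
-713713/E(-55, -203) = -713713/(23*(-55)) = -713713/(-1265) = -713713*(-1/1265) = 2821/5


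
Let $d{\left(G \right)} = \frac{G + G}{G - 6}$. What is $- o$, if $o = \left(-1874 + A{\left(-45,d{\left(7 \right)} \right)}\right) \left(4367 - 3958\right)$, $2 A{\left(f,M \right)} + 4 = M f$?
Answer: $896119$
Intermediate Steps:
$d{\left(G \right)} = \frac{2 G}{-6 + G}$
$A{\left(f,M \right)} = -2 + \frac{M f}{2}$
$o = -896119$ ($o = \left(-1874 + \left(-2 + \frac{1}{2} \cdot 2 \cdot 7 \frac{1}{-6 + 7} \left(-45\right)\right)\right) \left(4367 - 3958\right) = \left(-1874 + \left(-2 + \frac{1}{2} \cdot 2 \cdot 7 \cdot 1^{-1} \left(-45\right)\right)\right) 409 = \left(-1874 + \left(-2 + \frac{1}{2} \cdot 2 \cdot 7 \cdot 1 \left(-45\right)\right)\right) 409 = \left(-1874 + \left(-2 + \frac{1}{2} \cdot 14 \left(-45\right)\right)\right) 409 = \left(-1874 - 317\right) 409 = \left(-2191\right) 409 = -896119$)
$- o = \left(-1\right) \left(-896119\right) = 896119$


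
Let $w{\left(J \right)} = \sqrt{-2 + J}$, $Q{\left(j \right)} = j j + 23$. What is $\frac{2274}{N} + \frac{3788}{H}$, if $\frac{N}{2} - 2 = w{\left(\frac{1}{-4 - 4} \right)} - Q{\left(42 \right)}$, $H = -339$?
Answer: $- \frac{6003503108}{508296939} - \frac{2274 i \sqrt{34}}{25489817} \approx -11.811 - 0.00052019 i$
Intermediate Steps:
$Q{\left(j \right)} = 23 + j^{2}$ ($Q{\left(j \right)} = j^{2} + 23 = 23 + j^{2}$)
$N = -3570 + \frac{i \sqrt{34}}{2}$ ($N = 4 + 2 \left(\sqrt{-2 + \frac{1}{-4 - 4}} - \left(23 + 42^{2}\right)\right) = 4 + 2 \left(\sqrt{-2 + \frac{1}{-8}} - \left(23 + 1764\right)\right) = 4 + 2 \left(\sqrt{-2 - \frac{1}{8}} - 1787\right) = 4 + 2 \left(\sqrt{- \frac{17}{8}} - 1787\right) = 4 + 2 \left(\frac{i \sqrt{34}}{4} - 1787\right) = 4 + 2 \left(-1787 + \frac{i \sqrt{34}}{4}\right) = 4 - \left(3574 - \frac{i \sqrt{34}}{2}\right) = -3570 + \frac{i \sqrt{34}}{2} \approx -3570.0 + 2.9155 i$)
$\frac{2274}{N} + \frac{3788}{H} = \frac{2274}{-3570 + \frac{i \sqrt{34}}{2}} + \frac{3788}{-339} = \frac{2274}{-3570 + \frac{i \sqrt{34}}{2}} + 3788 \left(- \frac{1}{339}\right) = \frac{2274}{-3570 + \frac{i \sqrt{34}}{2}} - \frac{3788}{339} = - \frac{3788}{339} + \frac{2274}{-3570 + \frac{i \sqrt{34}}{2}}$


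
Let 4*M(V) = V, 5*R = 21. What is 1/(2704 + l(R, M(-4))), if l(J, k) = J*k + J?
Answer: 1/2704 ≈ 0.00036982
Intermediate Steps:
R = 21/5 (R = (⅕)*21 = 21/5 ≈ 4.2000)
M(V) = V/4
l(J, k) = J + J*k
1/(2704 + l(R, M(-4))) = 1/(2704 + 21*(1 + (¼)*(-4))/5) = 1/(2704 + 21*(1 - 1)/5) = 1/(2704 + (21/5)*0) = 1/(2704 + 0) = 1/2704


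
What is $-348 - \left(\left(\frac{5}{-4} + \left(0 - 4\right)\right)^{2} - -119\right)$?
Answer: $- \frac{7913}{16} \approx -494.56$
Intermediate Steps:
$-348 - \left(\left(\frac{5}{-4} + \left(0 - 4\right)\right)^{2} - -119\right) = -348 - \left(\left(5 \left(- \frac{1}{4}\right) - 4\right)^{2} + 119\right) = -348 - \left(\left(- \frac{5}{4} - 4\right)^{2} + 119\right) = -348 - \left(\left(- \frac{21}{4}\right)^{2} + 119\right) = -348 - \left(\frac{441}{16} + 119\right) = -348 - \frac{2345}{16} = - \frac{7913}{16}$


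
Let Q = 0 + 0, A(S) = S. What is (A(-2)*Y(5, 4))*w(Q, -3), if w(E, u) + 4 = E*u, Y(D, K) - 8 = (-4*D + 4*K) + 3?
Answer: 56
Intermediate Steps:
Y(D, K) = 11 - 4*D + 4*K (Y(D, K) = 8 + ((-4*D + 4*K) + 3) = 8 + (3 - 4*D + 4*K) = 11 - 4*D + 4*K)
Q = 0
w(E, u) = -4 + E*u
(A(-2)*Y(5, 4))*w(Q, -3) = (-2*(11 - 4*5 + 4*4))*(-4 + 0*(-3)) = (-2*(11 - 20 + 16))*(-4 + 0) = -2*7*(-4) = -14*(-4) = 56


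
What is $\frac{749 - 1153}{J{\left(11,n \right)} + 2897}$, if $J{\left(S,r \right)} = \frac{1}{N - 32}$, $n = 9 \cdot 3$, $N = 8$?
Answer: $- \frac{9696}{69527} \approx -0.13946$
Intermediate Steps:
$n = 27$
$J{\left(S,r \right)} = - \frac{1}{24}$ ($J{\left(S,r \right)} = \frac{1}{8 - 32} = \frac{1}{-24} = - \frac{1}{24}$)
$\frac{749 - 1153}{J{\left(11,n \right)} + 2897} = \frac{749 - 1153}{- \frac{1}{24} + 2897} = - \frac{404}{\frac{69527}{24}} = \left(-404\right) \frac{24}{69527} = - \frac{9696}{69527}$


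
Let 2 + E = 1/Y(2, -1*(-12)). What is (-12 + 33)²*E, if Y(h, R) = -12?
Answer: -3675/4 ≈ -918.75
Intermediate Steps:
E = -25/12 (E = -2 + 1/(-12) = -2 - 1/12 = -25/12 ≈ -2.0833)
(-12 + 33)²*E = (-12 + 33)²*(-25/12) = 21²*(-25/12) = 441*(-25/12) = -3675/4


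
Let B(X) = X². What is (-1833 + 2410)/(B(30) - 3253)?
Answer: -577/2353 ≈ -0.24522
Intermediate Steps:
(-1833 + 2410)/(B(30) - 3253) = (-1833 + 2410)/(30² - 3253) = 577/(900 - 3253) = 577/(-2353) = 577*(-1/2353) = -577/2353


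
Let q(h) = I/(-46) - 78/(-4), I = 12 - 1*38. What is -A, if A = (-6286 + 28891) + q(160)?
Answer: -1040753/46 ≈ -22625.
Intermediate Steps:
I = -26 (I = 12 - 38 = -26)
q(h) = 923/46 (q(h) = -26/(-46) - 78/(-4) = -26*(-1/46) - 78*(-1/4) = 13/23 + 39/2 = 923/46)
A = 1040753/46 (A = (-6286 + 28891) + 923/46 = 22605 + 923/46 = 1040753/46 ≈ 22625.)
-A = -1*1040753/46 = -1040753/46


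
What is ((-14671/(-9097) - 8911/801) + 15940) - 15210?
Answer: 5249976914/7286697 ≈ 720.49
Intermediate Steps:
((-14671/(-9097) - 8911/801) + 15940) - 15210 = ((-14671*(-1/9097) - 8911*1/801) + 15940) - 15210 = ((14671/9097 - 8911/801) + 15940) - 15210 = (-69311896/7286697 + 15940) - 15210 = 116080638284/7286697 - 15210 = 5249976914/7286697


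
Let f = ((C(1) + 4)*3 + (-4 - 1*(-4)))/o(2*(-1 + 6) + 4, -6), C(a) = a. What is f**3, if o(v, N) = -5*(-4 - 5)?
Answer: 1/27 ≈ 0.037037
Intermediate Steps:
o(v, N) = 45 (o(v, N) = -5*(-9) = 45)
f = 1/3 (f = ((1 + 4)*3 + (-4 - 1*(-4)))/45 = (5*3 + (-4 + 4))*(1/45) = (15 + 0)*(1/45) = 15*(1/45) = 1/3 ≈ 0.33333)
f**3 = (1/3)**3 = 1/27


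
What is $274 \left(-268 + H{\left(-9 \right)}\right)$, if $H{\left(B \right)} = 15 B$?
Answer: $-110422$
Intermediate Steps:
$274 \left(-268 + H{\left(-9 \right)}\right) = 274 \left(-268 + 15 \left(-9\right)\right) = 274 \left(-268 - 135\right) = 274 \left(-403\right) = -110422$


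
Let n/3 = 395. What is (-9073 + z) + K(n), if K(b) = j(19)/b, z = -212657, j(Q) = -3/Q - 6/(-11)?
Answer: -18304920123/82555 ≈ -2.2173e+5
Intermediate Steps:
n = 1185 (n = 3*395 = 1185)
j(Q) = 6/11 - 3/Q (j(Q) = -3/Q - 6*(-1/11) = -3/Q + 6/11 = 6/11 - 3/Q)
K(b) = 81/(209*b) (K(b) = (6/11 - 3/19)/b = 81/(209*b))
(-9073 + z) + K(n) = (-9073 - 212657) + (81/209)/1185 = -221730 + (81/209)*(1/1185) = -221730 + 27/82555 = -18304920123/82555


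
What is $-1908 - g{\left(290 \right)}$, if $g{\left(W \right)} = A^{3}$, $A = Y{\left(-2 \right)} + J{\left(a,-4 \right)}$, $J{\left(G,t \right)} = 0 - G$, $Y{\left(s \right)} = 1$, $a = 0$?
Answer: $-1909$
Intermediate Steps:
$J{\left(G,t \right)} = - G$
$A = 1$ ($A = 1 - 0 = 1 + 0 = 1$)
$g{\left(W \right)} = 1$ ($g{\left(W \right)} = 1^{3} = 1$)
$-1908 - g{\left(290 \right)} = -1908 - 1 = -1909$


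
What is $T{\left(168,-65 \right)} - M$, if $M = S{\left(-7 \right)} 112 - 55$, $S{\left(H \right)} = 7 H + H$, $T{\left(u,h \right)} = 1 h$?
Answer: $6262$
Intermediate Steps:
$T{\left(u,h \right)} = h$
$S{\left(H \right)} = 8 H$
$M = -6327$ ($M = 8 \left(-7\right) 112 - 55 = \left(-56\right) 112 - 55 = -6272 - 55 = -6327$)
$T{\left(168,-65 \right)} - M = -65 - -6327 = -65 + 6327 = 6262$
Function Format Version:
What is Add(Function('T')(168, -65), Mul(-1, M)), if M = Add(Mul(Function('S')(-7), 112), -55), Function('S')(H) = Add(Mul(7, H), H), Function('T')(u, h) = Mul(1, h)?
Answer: 6262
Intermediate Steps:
Function('T')(u, h) = h
Function('S')(H) = Mul(8, H)
M = -6327 (M = Add(Mul(Mul(8, -7), 112), -55) = Add(Mul(-56, 112), -55) = Add(-6272, -55) = -6327)
Add(Function('T')(168, -65), Mul(-1, M)) = Add(-65, Mul(-1, -6327)) = Add(-65, 6327) = 6262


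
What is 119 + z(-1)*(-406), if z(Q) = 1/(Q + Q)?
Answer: 322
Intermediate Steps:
z(Q) = 1/(2*Q)
119 + z(-1)*(-406) = 119 + ((1/2)/(-1))*(-406) = 119 + ((1/2)*(-1))*(-406) = 119 - 1/2*(-406) = 119 + 203 = 322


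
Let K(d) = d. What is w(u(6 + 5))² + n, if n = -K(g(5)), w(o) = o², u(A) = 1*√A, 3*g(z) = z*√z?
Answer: 121 - 5*√5/3 ≈ 117.27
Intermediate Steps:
g(z) = z^(3/2)/3 (g(z) = (z*√z)/3 = z^(3/2)/3)
u(A) = √A
n = -5*√5/3 (n = -5^(3/2)/3 = -5*√5/3 ≈ -3.7268)
w(u(6 + 5))² + n = ((√(6 + 5))²)² - 5*√5/3 = ((√11)²)² - 5*√5/3 = 11² - 5*√5/3 = 121 - 5*√5/3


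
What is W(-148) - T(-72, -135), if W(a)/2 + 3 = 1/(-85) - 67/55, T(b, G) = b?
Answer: 11882/187 ≈ 63.540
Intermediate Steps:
W(a) = -1582/187 (W(a) = -6 + 2*(1/(-85) - 67/55) = -6 + 2*(1*(-1/85) - 67*1/55) = -6 + 2*(-1/85 - 67/55) = -6 + 2*(-230/187) = -6 - 460/187 = -1582/187)
W(-148) - T(-72, -135) = -1582/187 - 1*(-72) = -1582/187 + 72 = 11882/187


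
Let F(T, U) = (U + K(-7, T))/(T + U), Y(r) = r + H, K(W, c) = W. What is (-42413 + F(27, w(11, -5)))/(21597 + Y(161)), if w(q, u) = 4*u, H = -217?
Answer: -296918/150787 ≈ -1.9691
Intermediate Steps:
Y(r) = -217 + r (Y(r) = r - 217 = -217 + r)
F(T, U) = (-7 + U)/(T + U) (F(T, U) = (U - 7)/(T + U) = (-7 + U)/(T + U))
(-42413 + F(27, w(11, -5)))/(21597 + Y(161)) = (-42413 + (-7 + 4*(-5))/(27 + 4*(-5)))/(21597 + (-217 + 161)) = (-42413 + (-7 - 20)/(27 - 20))/(21597 - 56) = (-42413 - 27/7)/21541 = (-42413 + (⅐)*(-27))*(1/21541) = (-42413 - 27/7)*(1/21541) = -296918/7*1/21541 = -296918/150787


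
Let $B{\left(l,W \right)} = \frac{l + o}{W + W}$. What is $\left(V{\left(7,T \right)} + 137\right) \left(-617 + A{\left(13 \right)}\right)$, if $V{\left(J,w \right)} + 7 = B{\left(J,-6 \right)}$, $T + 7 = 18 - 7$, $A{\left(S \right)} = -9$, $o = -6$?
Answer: $- \frac{487967}{6} \approx -81328.0$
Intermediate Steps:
$B{\left(l,W \right)} = \frac{-6 + l}{2 W}$ ($B{\left(l,W \right)} = \frac{l - 6}{W + W} = \frac{-6 + l}{2 W}$)
$T = 4$ ($T = -7 + \left(18 - 7\right) = -7 + 11 = 4$)
$V{\left(J,w \right)} = - \frac{13}{2} - \frac{J}{12}$ ($V{\left(J,w \right)} = -7 + \frac{-6 + J}{2 \left(-6\right)} = -7 + \frac{1}{2} \left(- \frac{1}{6}\right) \left(-6 + J\right) = -7 - \left(- \frac{1}{2} + \frac{J}{12}\right) = - \frac{13}{2} - \frac{J}{12}$)
$\left(V{\left(7,T \right)} + 137\right) \left(-617 + A{\left(13 \right)}\right) = \left(\left(- \frac{13}{2} - \frac{7}{12}\right) + 137\right) \left(-617 - 9\right) = \left(\left(- \frac{13}{2} - \frac{7}{12}\right) + 137\right) \left(-626\right) = \left(- \frac{85}{12} + 137\right) \left(-626\right) = \frac{1559}{12} \left(-626\right) = - \frac{487967}{6}$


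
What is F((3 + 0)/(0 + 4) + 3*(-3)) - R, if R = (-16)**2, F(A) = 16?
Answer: -240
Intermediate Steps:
R = 256
F((3 + 0)/(0 + 4) + 3*(-3)) - R = 16 - 1*256 = 16 - 256 = -240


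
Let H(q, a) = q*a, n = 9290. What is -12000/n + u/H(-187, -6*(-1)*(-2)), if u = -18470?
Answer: -9925715/1042338 ≈ -9.5226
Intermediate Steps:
H(q, a) = a*q
-12000/n + u/H(-187, -6*(-1)*(-2)) = -12000/9290 - 18470/((-6*(-1)*(-2))*(-187)) = -12000*1/9290 - 18470/((6*(-2))*(-187)) = -1200/929 - 18470/((-12*(-187))) = -1200/929 - 18470/2244 = -1200/929 - 18470*1/2244 = -1200/929 - 9235/1122 = -9925715/1042338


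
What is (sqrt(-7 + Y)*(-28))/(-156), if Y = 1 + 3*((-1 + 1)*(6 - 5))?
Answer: 7*I*sqrt(6)/39 ≈ 0.43965*I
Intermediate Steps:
Y = 1 (Y = 1 + 3*(0*1) = 1 + 3*0 = 1 + 0 = 1)
(sqrt(-7 + Y)*(-28))/(-156) = (sqrt(-7 + 1)*(-28))/(-156) = (sqrt(-6)*(-28))*(-1/156) = ((I*sqrt(6))*(-28))*(-1/156) = -28*I*sqrt(6)*(-1/156) = 7*I*sqrt(6)/39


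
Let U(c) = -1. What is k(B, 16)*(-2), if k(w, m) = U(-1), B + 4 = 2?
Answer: 2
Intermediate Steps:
B = -2 (B = -4 + 2 = -2)
k(w, m) = -1
k(B, 16)*(-2) = -1*(-2) = 2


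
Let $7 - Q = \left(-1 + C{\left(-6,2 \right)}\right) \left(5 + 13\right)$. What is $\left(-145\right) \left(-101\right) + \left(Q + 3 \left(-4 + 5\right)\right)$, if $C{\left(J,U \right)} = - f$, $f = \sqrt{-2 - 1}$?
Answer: $14673 + 18 i \sqrt{3} \approx 14673.0 + 31.177 i$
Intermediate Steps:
$f = i \sqrt{3}$ ($f = \sqrt{-3} = i \sqrt{3} \approx 1.732 i$)
$C{\left(J,U \right)} = - i \sqrt{3}$
$Q = 25 + 18 i \sqrt{3}$ ($Q = 7 - \left(-1 - i \sqrt{3}\right) \left(5 + 13\right) = 7 - \left(-1 - i \sqrt{3}\right) 18 = 7 - \left(-18 - 18 i \sqrt{3}\right) = 7 + \left(18 + 18 i \sqrt{3}\right) = 25 + 18 i \sqrt{3} \approx 25.0 + 31.177 i$)
$\left(-145\right) \left(-101\right) + \left(Q + 3 \left(-4 + 5\right)\right) = \left(-145\right) \left(-101\right) + \left(\left(25 + 18 i \sqrt{3}\right) + 3 \left(-4 + 5\right)\right) = 14645 + \left(\left(25 + 18 i \sqrt{3}\right) + 3 \cdot 1\right) = 14645 + \left(\left(25 + 18 i \sqrt{3}\right) + 3\right) = 14645 + \left(28 + 18 i \sqrt{3}\right) = 14673 + 18 i \sqrt{3}$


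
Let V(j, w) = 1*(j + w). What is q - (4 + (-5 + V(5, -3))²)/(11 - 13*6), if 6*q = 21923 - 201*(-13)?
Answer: 821995/201 ≈ 4089.5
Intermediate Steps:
V(j, w) = j + w
q = 12268/3 (q = (21923 - 201*(-13))/6 = (21923 + 2613)/6 = (⅙)*24536 = 12268/3 ≈ 4089.3)
q - (4 + (-5 + V(5, -3))²)/(11 - 13*6) = 12268/3 - (4 + (-5 + (5 - 3))²)/(11 - 13*6) = 12268/3 - (4 + (-5 + 2)²)/(11 - 78) = 12268/3 - (4 + (-3)²)/(-67) = 12268/3 - (-1)*(4 + 9)/67 = 12268/3 - (-1)*13/67 = 12268/3 - 1*(-13/67) = 12268/3 + 13/67 = 821995/201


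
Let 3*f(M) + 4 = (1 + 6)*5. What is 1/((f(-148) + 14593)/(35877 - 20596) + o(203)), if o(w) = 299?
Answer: 45843/13750867 ≈ 0.0033338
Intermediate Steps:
f(M) = 31/3 (f(M) = -4/3 + ((1 + 6)*5)/3 = -4/3 + (7*5)/3 = -4/3 + (⅓)*35 = -4/3 + 35/3 = 31/3)
1/((f(-148) + 14593)/(35877 - 20596) + o(203)) = 1/((31/3 + 14593)/(35877 - 20596) + 299) = 1/((43810/3)/15281 + 299) = 1/((43810/3)*(1/15281) + 299) = 1/(43810/45843 + 299) = 1/(13750867/45843) = 45843/13750867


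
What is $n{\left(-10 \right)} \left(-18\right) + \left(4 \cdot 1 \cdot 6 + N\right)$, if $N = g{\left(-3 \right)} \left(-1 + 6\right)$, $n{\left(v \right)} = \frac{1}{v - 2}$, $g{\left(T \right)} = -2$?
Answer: $\frac{31}{2} \approx 15.5$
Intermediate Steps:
$n{\left(v \right)} = \frac{1}{-2 + v}$
$N = -10$ ($N = - 2 \left(-1 + 6\right) = \left(-2\right) 5 = -10$)
$n{\left(-10 \right)} \left(-18\right) + \left(4 \cdot 1 \cdot 6 + N\right) = \frac{1}{-2 - 10} \left(-18\right) - \left(10 - 4 \cdot 1 \cdot 6\right) = \frac{1}{-12} \left(-18\right) + \left(4 \cdot 6 - 10\right) = \left(- \frac{1}{12}\right) \left(-18\right) + \left(24 - 10\right) = \frac{3}{2} + 14 = \frac{31}{2}$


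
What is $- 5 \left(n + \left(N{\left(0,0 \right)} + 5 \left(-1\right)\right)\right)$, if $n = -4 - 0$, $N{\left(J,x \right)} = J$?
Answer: $45$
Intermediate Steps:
$n = -4$ ($n = -4 + 0 = -4$)
$- 5 \left(n + \left(N{\left(0,0 \right)} + 5 \left(-1\right)\right)\right) = - 5 \left(-4 + \left(0 + 5 \left(-1\right)\right)\right) = - 5 \left(-4 + \left(0 - 5\right)\right) = - 5 \left(-4 - 5\right) = \left(-5\right) \left(-9\right) = 45$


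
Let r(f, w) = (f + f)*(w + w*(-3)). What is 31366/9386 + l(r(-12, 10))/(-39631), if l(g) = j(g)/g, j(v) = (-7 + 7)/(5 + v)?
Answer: 15683/4693 ≈ 3.3418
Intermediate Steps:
r(f, w) = -4*f*w (r(f, w) = (2*f)*(w - 3*w) = (2*f)*(-2*w) = -4*f*w)
j(v) = 0 (j(v) = 0/(5 + v) = 0)
l(g) = 0 (l(g) = 0/g = 0)
31366/9386 + l(r(-12, 10))/(-39631) = 31366/9386 + 0/(-39631) = 31366*(1/9386) + 0*(-1/39631) = 15683/4693 + 0 = 15683/4693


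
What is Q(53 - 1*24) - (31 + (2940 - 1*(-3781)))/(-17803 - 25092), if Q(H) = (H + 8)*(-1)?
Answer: -1580363/42895 ≈ -36.843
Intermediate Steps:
Q(H) = -8 - H (Q(H) = (8 + H)*(-1) = -8 - H)
Q(53 - 1*24) - (31 + (2940 - 1*(-3781)))/(-17803 - 25092) = (-8 - (53 - 1*24)) - (31 + (2940 - 1*(-3781)))/(-17803 - 25092) = (-8 - (53 - 24)) - (31 + (2940 + 3781))/(-42895) = (-8 - 1*29) - (31 + 6721)*(-1)/42895 = (-8 - 29) - 6752*(-1)/42895 = -37 - 1*(-6752/42895) = -37 + 6752/42895 = -1580363/42895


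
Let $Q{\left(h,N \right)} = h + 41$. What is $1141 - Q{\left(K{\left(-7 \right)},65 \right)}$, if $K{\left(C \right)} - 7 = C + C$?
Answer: $1107$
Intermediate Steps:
$K{\left(C \right)} = 7 + 2 C$ ($K{\left(C \right)} = 7 + \left(C + C\right) = 7 + 2 C$)
$Q{\left(h,N \right)} = 41 + h$
$1141 - Q{\left(K{\left(-7 \right)},65 \right)} = 1141 - \left(41 + \left(7 + 2 \left(-7\right)\right)\right) = 1141 - \left(41 + \left(7 - 14\right)\right) = 1141 - \left(41 - 7\right) = 1141 - 34 = 1107$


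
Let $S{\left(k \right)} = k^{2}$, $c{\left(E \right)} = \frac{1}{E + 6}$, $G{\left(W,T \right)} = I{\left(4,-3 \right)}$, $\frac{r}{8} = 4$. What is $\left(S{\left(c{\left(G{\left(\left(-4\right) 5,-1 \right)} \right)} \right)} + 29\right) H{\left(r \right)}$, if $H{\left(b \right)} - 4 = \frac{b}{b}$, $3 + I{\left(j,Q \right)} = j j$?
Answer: $\frac{52350}{361} \approx 145.01$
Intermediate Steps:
$r = 32$ ($r = 8 \cdot 4 = 32$)
$I{\left(j,Q \right)} = -3 + j^{2}$ ($I{\left(j,Q \right)} = -3 + j j = -3 + j^{2}$)
$G{\left(W,T \right)} = 13$ ($G{\left(W,T \right)} = -3 + 4^{2} = -3 + 16 = 13$)
$c{\left(E \right)} = \frac{1}{6 + E}$
$H{\left(b \right)} = 5$ ($H{\left(b \right)} = 4 + \frac{b}{b} = 4 + 1 = 5$)
$\left(S{\left(c{\left(G{\left(\left(-4\right) 5,-1 \right)} \right)} \right)} + 29\right) H{\left(r \right)} = \left(\left(\frac{1}{6 + 13}\right)^{2} + 29\right) 5 = \left(\left(\frac{1}{19}\right)^{2} + 29\right) 5 = \left(\frac{1}{361} + 29\right) 5 = \frac{10470}{361} \cdot 5 = \frac{52350}{361}$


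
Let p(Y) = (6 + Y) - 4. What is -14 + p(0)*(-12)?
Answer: -38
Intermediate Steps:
p(Y) = 2 + Y
-14 + p(0)*(-12) = -14 + (2 + 0)*(-12) = -14 + 2*(-12) = -14 - 24 = -38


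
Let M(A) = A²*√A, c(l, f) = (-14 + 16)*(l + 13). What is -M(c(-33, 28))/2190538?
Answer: -1600*I*√10/1095269 ≈ -0.0046195*I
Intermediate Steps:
c(l, f) = 26 + 2*l (c(l, f) = 2*(13 + l) = 26 + 2*l)
M(A) = A^(5/2)
-M(c(-33, 28))/2190538 = -(26 + 2*(-33))^(5/2)/2190538 = -(26 - 66)^(5/2)*(1/2190538) = -(-40)^(5/2)*(1/2190538) = -3200*I*√10*(1/2190538) = -1600*I*√10/1095269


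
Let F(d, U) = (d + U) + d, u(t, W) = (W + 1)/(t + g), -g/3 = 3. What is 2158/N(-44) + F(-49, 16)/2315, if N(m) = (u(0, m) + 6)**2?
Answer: 403885832/21781835 ≈ 18.542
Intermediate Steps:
g = -9 (g = -3*3 = -9)
u(t, W) = (1 + W)/(-9 + t) (u(t, W) = (W + 1)/(t - 9) = (1 + W)/(-9 + t))
F(d, U) = U + 2*d (F(d, U) = (U + d) + d = U + 2*d)
N(m) = (53/9 - m/9)**2 (N(m) = ((1 + m)/(-9 + 0) + 6)**2 = ((1 + m)/(-9) + 6)**2 = (-(1 + m)/9 + 6)**2 = ((-1/9 - m/9) + 6)**2 = (53/9 - m/9)**2)
2158/N(-44) + F(-49, 16)/2315 = 2158/(((53 - 1*(-44))**2/81)) + (16 + 2*(-49))/2315 = 2158/(((53 + 44)**2/81)) + (16 - 98)*(1/2315) = 2158/(((1/81)*97**2)) - 82*1/2315 = 2158/(((1/81)*9409)) - 82/2315 = 2158/(9409/81) - 82/2315 = 2158*(81/9409) - 82/2315 = 174798/9409 - 82/2315 = 403885832/21781835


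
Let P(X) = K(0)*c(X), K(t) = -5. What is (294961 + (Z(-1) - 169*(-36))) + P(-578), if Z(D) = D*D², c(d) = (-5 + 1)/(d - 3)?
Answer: 174906544/581 ≈ 3.0104e+5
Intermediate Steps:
c(d) = -4/(-3 + d)
Z(D) = D³
P(X) = 20/(-3 + X) (P(X) = -(-20)/(-3 + X) = 20/(-3 + X))
(294961 + (Z(-1) - 169*(-36))) + P(-578) = (294961 + ((-1)³ - 169*(-36))) + 20/(-3 - 578) = (294961 + (-1 + 6084)) + 20/(-581) = (294961 + 6083) + 20*(-1/581) = 301044 - 20/581 = 174906544/581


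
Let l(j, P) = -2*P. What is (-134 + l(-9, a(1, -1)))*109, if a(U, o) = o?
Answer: -14388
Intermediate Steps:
(-134 + l(-9, a(1, -1)))*109 = (-134 - 2*(-1))*109 = (-134 + 2)*109 = -132*109 = -14388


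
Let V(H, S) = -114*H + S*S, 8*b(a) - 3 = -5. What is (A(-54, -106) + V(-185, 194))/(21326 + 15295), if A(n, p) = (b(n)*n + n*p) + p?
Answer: 42905/24414 ≈ 1.7574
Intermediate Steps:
b(a) = -1/4 (b(a) = 3/8 + (1/8)*(-5) = 3/8 - 5/8 = -1/4)
V(H, S) = S**2 - 114*H (V(H, S) = -114*H + S**2 = S**2 - 114*H)
A(n, p) = p - n/4 + n*p (A(n, p) = (-n/4 + n*p) + p = p - n/4 + n*p)
(A(-54, -106) + V(-185, 194))/(21326 + 15295) = ((-106 - 1/4*(-54) - 54*(-106)) + (194**2 - 114*(-185)))/(21326 + 15295) = ((-106 + 27/2 + 5724) + (37636 + 21090))/36621 = (11263/2 + 58726)*(1/36621) = (128715/2)*(1/36621) = 42905/24414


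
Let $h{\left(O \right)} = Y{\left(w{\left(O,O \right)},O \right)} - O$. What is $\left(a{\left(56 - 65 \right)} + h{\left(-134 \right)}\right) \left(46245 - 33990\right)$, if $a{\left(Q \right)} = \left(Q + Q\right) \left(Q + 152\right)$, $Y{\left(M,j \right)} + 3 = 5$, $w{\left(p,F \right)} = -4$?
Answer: $-29877690$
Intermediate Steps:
$Y{\left(M,j \right)} = 2$ ($Y{\left(M,j \right)} = -3 + 5 = 2$)
$a{\left(Q \right)} = 2 Q \left(152 + Q\right)$
$h{\left(O \right)} = 2 - O$
$\left(a{\left(56 - 65 \right)} + h{\left(-134 \right)}\right) \left(46245 - 33990\right) = \left(2 \left(56 - 65\right) \left(152 + \left(56 - 65\right)\right) + \left(2 - -134\right)\right) \left(46245 - 33990\right) = \left(2 \left(-9\right) \left(152 - 9\right) + \left(2 + 134\right)\right) 12255 = \left(2 \left(-9\right) 143 + 136\right) 12255 = \left(-2574 + 136\right) 12255 = \left(-2438\right) 12255 = -29877690$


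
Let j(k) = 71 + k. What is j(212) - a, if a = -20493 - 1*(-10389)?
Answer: 10387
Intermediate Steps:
a = -10104 (a = -20493 + 10389 = -10104)
j(212) - a = (71 + 212) - 1*(-10104) = 283 + 10104 = 10387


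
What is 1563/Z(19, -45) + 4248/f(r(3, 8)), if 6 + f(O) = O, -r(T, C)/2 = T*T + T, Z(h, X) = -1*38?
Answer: -34719/190 ≈ -182.73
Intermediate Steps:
Z(h, X) = -38
r(T, C) = -2*T - 2*T² (r(T, C) = -2*(T*T + T) = -2*(T² + T) = -2*(T + T²) = -2*T - 2*T²)
f(O) = -6 + O
1563/Z(19, -45) + 4248/f(r(3, 8)) = 1563/(-38) + 4248/(-6 - 2*3*(1 + 3)) = 1563*(-1/38) + 4248/(-6 - 2*3*4) = -1563/38 + 4248/(-6 - 24) = -1563/38 + 4248/(-30) = -1563/38 + 4248*(-1/30) = -1563/38 - 708/5 = -34719/190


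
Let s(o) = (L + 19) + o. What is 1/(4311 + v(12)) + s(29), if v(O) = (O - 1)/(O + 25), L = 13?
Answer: 9730635/159518 ≈ 61.000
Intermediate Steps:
v(O) = (-1 + O)/(25 + O)
s(o) = 32 + o (s(o) = (13 + 19) + o = 32 + o)
1/(4311 + v(12)) + s(29) = 1/(4311 + (-1 + 12)/(25 + 12)) + (32 + 29) = 1/(4311 + 11/37) + 61 = 1/(159518/37) + 61 = 37/159518 + 61 = 9730635/159518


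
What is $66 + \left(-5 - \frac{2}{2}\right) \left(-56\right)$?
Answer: $402$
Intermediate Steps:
$66 + \left(-5 - \frac{2}{2}\right) \left(-56\right) = 66 + \left(-5 - 1\right) \left(-56\right) = 66 - -336 = 66 + 336 = 402$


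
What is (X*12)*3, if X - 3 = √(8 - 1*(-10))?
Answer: 108 + 108*√2 ≈ 260.73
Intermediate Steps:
X = 3 + 3*√2 (X = 3 + √(8 - 1*(-10)) = 3 + √(8 + 10) = 3 + √18 = 3 + 3*√2 ≈ 7.2426)
(X*12)*3 = ((3 + 3*√2)*12)*3 = (36 + 36*√2)*3 = 108 + 108*√2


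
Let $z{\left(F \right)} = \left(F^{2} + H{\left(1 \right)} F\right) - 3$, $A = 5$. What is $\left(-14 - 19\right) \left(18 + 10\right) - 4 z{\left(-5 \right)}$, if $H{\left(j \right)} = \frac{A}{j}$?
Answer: $-912$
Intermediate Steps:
$H{\left(j \right)} = \frac{5}{j}$
$z{\left(F \right)} = -3 + F^{2} + 5 F$ ($z{\left(F \right)} = \left(F^{2} + \frac{5}{1} F\right) - 3 = \left(F^{2} + 5 \cdot 1 F\right) - 3 = \left(F^{2} + 5 F\right) - 3 = -3 + F^{2} + 5 F$)
$\left(-14 - 19\right) \left(18 + 10\right) - 4 z{\left(-5 \right)} = \left(-14 - 19\right) \left(18 + 10\right) - 4 \left(-3 + \left(-5\right)^{2} + 5 \left(-5\right)\right) = \left(-33\right) 28 - 4 \left(-3 + 25 - 25\right) = -924 - -12 = -924 + 12 = -912$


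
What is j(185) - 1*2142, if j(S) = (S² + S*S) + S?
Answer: 66493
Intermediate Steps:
j(S) = S + 2*S² (j(S) = (S² + S²) + S = 2*S² + S = S + 2*S²)
j(185) - 1*2142 = 185*(1 + 2*185) - 1*2142 = 185*(1 + 370) - 2142 = 185*371 - 2142 = 68635 - 2142 = 66493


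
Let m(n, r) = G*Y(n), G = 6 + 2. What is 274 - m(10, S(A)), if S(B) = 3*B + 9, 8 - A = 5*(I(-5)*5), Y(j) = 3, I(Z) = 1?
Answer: 250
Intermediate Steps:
A = -17 (A = 8 - 5*1*5 = 8 - 5*5 = 8 - 1*25 = 8 - 25 = -17)
S(B) = 9 + 3*B
G = 8
m(n, r) = 24 (m(n, r) = 8*3 = 24)
274 - m(10, S(A)) = 274 - 1*24 = 274 - 24 = 250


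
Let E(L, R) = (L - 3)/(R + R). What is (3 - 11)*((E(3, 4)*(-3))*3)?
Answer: 0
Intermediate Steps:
E(L, R) = (-3 + L)/(2*R) (E(L, R) = (-3 + L)/((2*R)) = (-3 + L)*(1/(2*R)) = (-3 + L)/(2*R))
(3 - 11)*((E(3, 4)*(-3))*3) = (3 - 11)*((((½)*(-3 + 3)/4)*(-3))*3) = -8*((½)*(¼)*0)*(-3)*3 = -8*0*(-3)*3 = -0*3 = -8*0 = 0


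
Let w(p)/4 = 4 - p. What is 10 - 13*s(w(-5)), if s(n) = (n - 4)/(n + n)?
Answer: 38/9 ≈ 4.2222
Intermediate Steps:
w(p) = 16 - 4*p (w(p) = 4*(4 - p) = 16 - 4*p)
s(n) = (-4 + n)/(2*n) (s(n) = (-4 + n)/((2*n)) = (-4 + n)*(1/(2*n)) = (-4 + n)/(2*n))
10 - 13*s(w(-5)) = 10 - 13*(-4 + (16 - 4*(-5)))/(2*(16 - 4*(-5))) = 10 - 13*(-4 + (16 + 20))/(2*(16 + 20)) = 10 - 13*(-4 + 36)/(2*36) = 10 - 13*32/(2*36) = 10 - 13*4/9 = 10 - 52/9 = 38/9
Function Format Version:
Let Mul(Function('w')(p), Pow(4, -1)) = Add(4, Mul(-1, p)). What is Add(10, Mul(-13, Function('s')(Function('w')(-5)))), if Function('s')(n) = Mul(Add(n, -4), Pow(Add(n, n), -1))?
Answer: Rational(38, 9) ≈ 4.2222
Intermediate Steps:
Function('w')(p) = Add(16, Mul(-4, p)) (Function('w')(p) = Mul(4, Add(4, Mul(-1, p))) = Add(16, Mul(-4, p)))
Function('s')(n) = Mul(Rational(1, 2), Pow(n, -1), Add(-4, n)) (Function('s')(n) = Mul(Add(-4, n), Pow(Mul(2, n), -1)) = Mul(Add(-4, n), Mul(Rational(1, 2), Pow(n, -1))) = Mul(Rational(1, 2), Pow(n, -1), Add(-4, n)))
Add(10, Mul(-13, Function('s')(Function('w')(-5)))) = Add(10, Mul(-13, Mul(Rational(1, 2), Pow(Add(16, Mul(-4, -5)), -1), Add(-4, Add(16, Mul(-4, -5)))))) = Add(10, Mul(-13, Mul(Rational(1, 2), Pow(Add(16, 20), -1), Add(-4, Add(16, 20))))) = Add(10, Mul(-13, Mul(Rational(1, 2), Pow(36, -1), Add(-4, 36)))) = Add(10, Mul(-13, Mul(Rational(1, 2), Rational(1, 36), 32))) = Add(10, Mul(-13, Rational(4, 9))) = Add(10, Rational(-52, 9)) = Rational(38, 9)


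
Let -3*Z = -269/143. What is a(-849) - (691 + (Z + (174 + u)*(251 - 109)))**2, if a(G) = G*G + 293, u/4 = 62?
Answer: -676080713981962/184041 ≈ -3.6735e+9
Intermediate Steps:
Z = 269/429 (Z = -(-269)/(3*143) = -1/3*(-269/143) = 269/429 ≈ 0.62704)
u = 248 (u = 4*62 = 248)
a(G) = 293 + G**2 (a(G) = G**2 + 293 = 293 + G**2)
a(-849) - (691 + (Z + (174 + u)*(251 - 109)))**2 = (293 + (-849)**2) - (691 + (269/429 + (174 + 248)*(251 - 109)))**2 = (293 + 720801) - (691 + (269/429 + 422*142))**2 = 721094 - (691 + (269/429 + 59924))**2 = 721094 - (691 + 25707665/429)**2 = 721094 - (26004104/429)**2 = 721094 - 1*676213424842816/184041 = 721094 - 676213424842816/184041 = -676080713981962/184041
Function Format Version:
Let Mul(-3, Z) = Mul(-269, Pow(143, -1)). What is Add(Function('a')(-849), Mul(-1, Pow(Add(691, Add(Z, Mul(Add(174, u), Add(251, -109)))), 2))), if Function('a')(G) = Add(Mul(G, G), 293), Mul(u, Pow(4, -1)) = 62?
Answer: Rational(-676080713981962, 184041) ≈ -3.6735e+9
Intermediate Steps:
Z = Rational(269, 429) (Z = Mul(Rational(-1, 3), Mul(-269, Pow(143, -1))) = Mul(Rational(-1, 3), Mul(-269, Rational(1, 143))) = Mul(Rational(-1, 3), Rational(-269, 143)) = Rational(269, 429) ≈ 0.62704)
u = 248 (u = Mul(4, 62) = 248)
Function('a')(G) = Add(293, Pow(G, 2)) (Function('a')(G) = Add(Pow(G, 2), 293) = Add(293, Pow(G, 2)))
Add(Function('a')(-849), Mul(-1, Pow(Add(691, Add(Z, Mul(Add(174, u), Add(251, -109)))), 2))) = Add(Add(293, Pow(-849, 2)), Mul(-1, Pow(Add(691, Add(Rational(269, 429), Mul(Add(174, 248), Add(251, -109)))), 2))) = Add(Add(293, 720801), Mul(-1, Pow(Add(691, Add(Rational(269, 429), Mul(422, 142))), 2))) = Add(721094, Mul(-1, Pow(Add(691, Add(Rational(269, 429), 59924)), 2))) = Add(721094, Mul(-1, Pow(Add(691, Rational(25707665, 429)), 2))) = Add(721094, Mul(-1, Pow(Rational(26004104, 429), 2))) = Add(721094, Mul(-1, Rational(676213424842816, 184041))) = Add(721094, Rational(-676213424842816, 184041)) = Rational(-676080713981962, 184041)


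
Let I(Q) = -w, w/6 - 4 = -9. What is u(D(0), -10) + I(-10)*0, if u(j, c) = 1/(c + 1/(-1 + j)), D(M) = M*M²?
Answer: -1/11 ≈ -0.090909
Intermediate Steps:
w = -30 (w = 24 + 6*(-9) = 24 - 54 = -30)
D(M) = M³
I(Q) = 30 (I(Q) = -1*(-30) = 30)
u(D(0), -10) + I(-10)*0 = (-1 + 0³)/(1 - 1*(-10) - 10*0³) + 30*0 = (-1 + 0)/(1 + 10 - 10*0) + 0 = -1/(1 + 10 + 0) + 0 = -1/11 + 0 = -1/11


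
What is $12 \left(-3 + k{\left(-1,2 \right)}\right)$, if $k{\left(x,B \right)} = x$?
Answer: $-48$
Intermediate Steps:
$12 \left(-3 + k{\left(-1,2 \right)}\right) = 12 \left(-3 - 1\right) = 12 \left(-4\right) = -48$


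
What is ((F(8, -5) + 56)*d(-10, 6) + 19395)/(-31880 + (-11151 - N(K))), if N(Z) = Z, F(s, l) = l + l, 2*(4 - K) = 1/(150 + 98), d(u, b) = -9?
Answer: -9414576/21345359 ≈ -0.44106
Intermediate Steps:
K = 1983/496 (K = 4 - 1/(2*(150 + 98)) = 4 - ½/248 = 4 - ½*1/248 = 4 - 1/496 = 1983/496 ≈ 3.9980)
F(s, l) = 2*l
((F(8, -5) + 56)*d(-10, 6) + 19395)/(-31880 + (-11151 - N(K))) = ((2*(-5) + 56)*(-9) + 19395)/(-31880 + (-11151 - 1*1983/496)) = ((-10 + 56)*(-9) + 19395)/(-31880 + (-11151 - 1983/496)) = (46*(-9) + 19395)/(-31880 - 5532879/496) = (-414 + 19395)/(-21345359/496) = 18981*(-496/21345359) = -9414576/21345359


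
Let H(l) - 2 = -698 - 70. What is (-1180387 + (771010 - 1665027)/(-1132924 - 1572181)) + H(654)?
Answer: -3195141992048/2705105 ≈ -1.1812e+6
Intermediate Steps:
H(l) = -766 (H(l) = 2 + (-698 - 70) = 2 - 768 = -766)
(-1180387 + (771010 - 1665027)/(-1132924 - 1572181)) + H(654) = (-1180387 + (771010 - 1665027)/(-1132924 - 1572181)) - 766 = (-1180387 - 894017/(-2705105)) - 766 = (-1180387 - 894017*(-1/2705105)) - 766 = (-1180387 + 894017/2705105) - 766 = -3193069881618/2705105 - 766 = -3195141992048/2705105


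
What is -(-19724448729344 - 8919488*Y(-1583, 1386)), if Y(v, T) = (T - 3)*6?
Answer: 19798462640768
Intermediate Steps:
Y(v, T) = -18 + 6*T (Y(v, T) = (-3 + T)*6 = -18 + 6*T)
-(-19724448729344 - 8919488*Y(-1583, 1386)) = -(-19724448729344 - 8919488*(-18 + 6*1386)) = -(-19724448729344 - 8919488*(-18 + 8316)) = -(-19724448729344 - 74013911424) = -8919488/(1/(2785221 + (-4996609 - 8298))) = -8919488/(1/(2785221 - 5004907)) = -8919488/(1/(-2219686)) = -8919488/(-1/2219686) = -8919488*(-2219686) = 19798462640768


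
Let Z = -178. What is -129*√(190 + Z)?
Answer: -258*√3 ≈ -446.87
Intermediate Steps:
-129*√(190 + Z) = -129*√(190 - 178) = -258*√3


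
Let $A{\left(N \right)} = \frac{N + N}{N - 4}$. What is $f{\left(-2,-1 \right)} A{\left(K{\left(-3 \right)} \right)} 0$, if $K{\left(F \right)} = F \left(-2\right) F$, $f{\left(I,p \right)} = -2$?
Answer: $0$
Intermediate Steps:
$K{\left(F \right)} = - 2 F^{2}$ ($K{\left(F \right)} = - 2 F F = - 2 F^{2}$)
$A{\left(N \right)} = \frac{2 N}{-4 + N}$
$f{\left(-2,-1 \right)} A{\left(K{\left(-3 \right)} \right)} 0 = - 2 \frac{2 \left(- 2 \left(-3\right)^{2}\right)}{-4 - 2 \left(-3\right)^{2}} \cdot 0 = - 2 \frac{2 \left(\left(-2\right) 9\right)}{-4 - 18} \cdot 0 = - 2 \cdot 2 \left(-18\right) \frac{1}{-4 - 18} \cdot 0 = - 2 \cdot 2 \left(-18\right) \frac{1}{-22} \cdot 0 = - 2 \cdot 2 \left(-18\right) \left(- \frac{1}{22}\right) 0 = \left(-2\right) \frac{18}{11} \cdot 0 = \left(- \frac{36}{11}\right) 0 = 0$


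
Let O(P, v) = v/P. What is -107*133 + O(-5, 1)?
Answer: -71156/5 ≈ -14231.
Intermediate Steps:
-107*133 + O(-5, 1) = -107*133 + 1/(-5) = -14231 + 1*(-⅕) = -14231 - ⅕ = -71156/5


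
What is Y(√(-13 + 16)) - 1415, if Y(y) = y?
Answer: -1415 + √3 ≈ -1413.3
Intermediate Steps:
Y(√(-13 + 16)) - 1415 = √(-13 + 16) - 1415 = √3 - 1415 = -1415 + √3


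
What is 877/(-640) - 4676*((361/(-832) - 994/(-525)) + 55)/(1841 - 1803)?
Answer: -16477119929/2371200 ≈ -6948.9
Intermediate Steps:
877/(-640) - 4676*((361/(-832) - 994/(-525)) + 55)/(1841 - 1803) = 877*(-1/640) - 4676/(38/((361*(-1/832) - 994*(-1/525)) + 55)) = -877/640 - 4676/(38/((-361/832 + 142/75) + 55)) = -877/640 - 4676/(38/(91069/62400 + 55)) = -877/640 - 4676/(38/(3523069/62400)) = -877/640 - 4676/(38*(62400/3523069)) = -877/640 - 4676/2371200/3523069 = -877/640 - 4676*3523069/2371200 = -877/640 - 4118467661/592800 = -16477119929/2371200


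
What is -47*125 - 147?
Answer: -6022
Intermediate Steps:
-47*125 - 147 = -5875 - 147 = -6022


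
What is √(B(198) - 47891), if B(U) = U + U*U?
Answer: I*√8489 ≈ 92.136*I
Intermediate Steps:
B(U) = U + U²
√(B(198) - 47891) = √(198*(1 + 198) - 47891) = √(198*199 - 47891) = √(39402 - 47891) = √(-8489) = I*√8489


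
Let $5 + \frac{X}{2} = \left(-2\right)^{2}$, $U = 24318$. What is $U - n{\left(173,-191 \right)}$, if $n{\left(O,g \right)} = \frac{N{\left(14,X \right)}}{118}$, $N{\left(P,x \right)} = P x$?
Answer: $\frac{1434776}{59} \approx 24318.0$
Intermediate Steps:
$X = -2$ ($X = -10 + 2 \left(-2\right)^{2} = -10 + 2 \cdot 4 = -10 + 8 = -2$)
$n{\left(O,g \right)} = - \frac{14}{59}$ ($n{\left(O,g \right)} = \frac{14 \left(-2\right)}{118} = \left(-28\right) \frac{1}{118} = - \frac{14}{59}$)
$U - n{\left(173,-191 \right)} = 24318 - - \frac{14}{59} = 24318 + \frac{14}{59} = \frac{1434776}{59}$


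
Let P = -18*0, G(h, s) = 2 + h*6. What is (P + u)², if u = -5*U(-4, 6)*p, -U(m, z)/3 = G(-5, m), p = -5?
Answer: 4410000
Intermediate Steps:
G(h, s) = 2 + 6*h
U(m, z) = 84 (U(m, z) = -3*(2 + 6*(-5)) = -3*(2 - 30) = -3*(-28) = 84)
P = 0
u = 2100 (u = -420*(-5) = -5*(-420) = 2100)
(P + u)² = (0 + 2100)² = 2100² = 4410000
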